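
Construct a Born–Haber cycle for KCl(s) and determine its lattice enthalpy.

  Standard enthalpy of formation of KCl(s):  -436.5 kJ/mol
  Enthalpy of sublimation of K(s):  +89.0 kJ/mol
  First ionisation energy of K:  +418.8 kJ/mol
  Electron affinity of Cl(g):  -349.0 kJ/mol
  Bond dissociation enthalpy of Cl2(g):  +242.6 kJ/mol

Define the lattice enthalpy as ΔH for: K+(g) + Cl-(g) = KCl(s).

ΔHf° = 1·ΔHsub + 1·(ΣIE) + 1/2·D(Cl2) + 1·EA + U
-436.5 = 1·(+89.0) + 1·(+418.8) + 1/2·(+242.6) + 1·(-349.0) + U
U = -436.5 − (+280.1) = -716.6 kJ/mol

U = -716.6 kJ/mol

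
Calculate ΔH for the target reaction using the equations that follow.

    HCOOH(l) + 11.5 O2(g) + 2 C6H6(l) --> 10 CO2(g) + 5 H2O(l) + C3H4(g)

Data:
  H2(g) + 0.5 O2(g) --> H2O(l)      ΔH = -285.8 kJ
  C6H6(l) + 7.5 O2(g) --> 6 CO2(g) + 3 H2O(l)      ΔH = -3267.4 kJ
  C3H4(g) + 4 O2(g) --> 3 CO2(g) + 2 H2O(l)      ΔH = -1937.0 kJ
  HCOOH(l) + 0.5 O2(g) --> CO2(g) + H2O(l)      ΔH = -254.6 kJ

ΔH = -4852.4 kJ

equation 1: not needed (H2(g) appears nowhere else).
equation 2 × 2 (scale by 2 for the 2 C6H6(l)): (2)·(-3267.4) = -6534.8 kJ
equation 3 reversed (reverse to put C3H4(g) on the product side): +1937.0 kJ
equation 4 as written (HCOOH(l) already on the reactant side): -254.6 kJ
By Hess's law, ΔH = (-6534.8) + (+1937.0) + (-254.6) = -4852.4 kJ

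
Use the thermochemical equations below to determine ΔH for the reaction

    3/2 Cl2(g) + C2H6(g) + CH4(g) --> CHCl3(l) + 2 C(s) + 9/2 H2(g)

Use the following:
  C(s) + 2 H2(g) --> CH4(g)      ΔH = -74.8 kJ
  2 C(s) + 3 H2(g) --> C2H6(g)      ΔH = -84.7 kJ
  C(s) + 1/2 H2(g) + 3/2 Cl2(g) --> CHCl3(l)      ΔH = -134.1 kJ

ΔH = 25.4 kJ

equation 1 reversed (reverse to put CH4(g) on the reactant side): +74.8 kJ
equation 2 reversed (reverse to put C2H6(g) on the reactant side): +84.7 kJ
equation 3 as written (CHCl3(l) already on the product side): -134.1 kJ
Summing the manipulated equations, ΔH = (+74.8) + (+84.7) + (-134.1) = 25.4 kJ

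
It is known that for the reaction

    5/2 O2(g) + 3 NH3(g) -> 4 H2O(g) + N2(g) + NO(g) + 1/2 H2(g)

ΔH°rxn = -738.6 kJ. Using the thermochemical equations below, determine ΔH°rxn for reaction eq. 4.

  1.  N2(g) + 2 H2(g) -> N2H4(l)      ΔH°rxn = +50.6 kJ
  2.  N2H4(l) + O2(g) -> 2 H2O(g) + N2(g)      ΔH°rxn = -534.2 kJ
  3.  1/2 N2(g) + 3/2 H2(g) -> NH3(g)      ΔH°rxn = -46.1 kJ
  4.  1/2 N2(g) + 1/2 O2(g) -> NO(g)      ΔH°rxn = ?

ΔH°rxn = 90.3 kJ

eq. 1 × 2: (2)·(+50.6) = +101.2 kJ
eq. 2 × 2: (2)·(-534.2) = -1068.4 kJ
eq. 3 reversed and × 3: (-3)·(-46.1) = +138.3 kJ
eq. 4 as written: contributes x
-738.6 = (+101.2) + (-1068.4) + (+138.3) + x
x = (-738.6 − (-828.9)) / (1) = 90.3 kJ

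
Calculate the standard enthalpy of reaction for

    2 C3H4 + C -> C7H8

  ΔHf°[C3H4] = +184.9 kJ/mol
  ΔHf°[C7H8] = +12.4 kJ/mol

ΔHrxn = -357.4 kJ/mol

Products: 1·(+12.4) = +12.4
Reactants: 2·(+184.9) + 1·(+0.0) = +369.8
ΔHrxn = (+12.4) − (+369.8) = -357.4 kJ/mol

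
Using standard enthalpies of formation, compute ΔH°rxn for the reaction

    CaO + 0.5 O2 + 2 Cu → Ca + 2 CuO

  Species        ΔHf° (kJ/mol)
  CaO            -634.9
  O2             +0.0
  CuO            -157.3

ΔH°rxn = 320.3 kJ/mol

Products: 1·(+0.0) + 2·(-157.3) = -314.6
Reactants: 1·(-634.9) + 1/2·(+0.0) + 2·(+0.0) = -634.9
ΔH°rxn = (-314.6) − (-634.9) = 320.3 kJ/mol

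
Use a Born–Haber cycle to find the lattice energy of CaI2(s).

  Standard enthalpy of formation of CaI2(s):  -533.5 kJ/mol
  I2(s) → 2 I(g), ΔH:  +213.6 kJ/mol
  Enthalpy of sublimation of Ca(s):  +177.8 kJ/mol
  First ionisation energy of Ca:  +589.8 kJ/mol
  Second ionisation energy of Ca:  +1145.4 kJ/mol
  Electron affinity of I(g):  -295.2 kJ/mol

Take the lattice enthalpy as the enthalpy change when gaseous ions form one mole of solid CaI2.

U = -2069.7 kJ/mol

ΔHf° = 1·ΔHsub + 1·(ΣIE) + 1·D(I2) + 2·EA + U
-533.5 = 1·(+177.8) + 1·(+1735.2) + 1·(+213.6) + 2·(-295.2) + U
U = -533.5 − (+1536.2) = -2069.7 kJ/mol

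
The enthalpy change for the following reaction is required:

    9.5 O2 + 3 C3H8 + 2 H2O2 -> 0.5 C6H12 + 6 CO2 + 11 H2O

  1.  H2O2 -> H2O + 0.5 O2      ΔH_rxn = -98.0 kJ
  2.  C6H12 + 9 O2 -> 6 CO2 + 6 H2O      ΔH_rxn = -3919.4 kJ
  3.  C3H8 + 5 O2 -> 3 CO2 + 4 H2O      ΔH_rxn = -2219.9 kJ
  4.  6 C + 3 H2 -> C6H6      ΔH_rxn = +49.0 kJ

ΔH_rxn = -4896.0 kJ

eq. 1 × 2: (2)·(-98.0) = -196.0 kJ
eq. 2 reversed and × 1/2: (-1/2)·(-3919.4) = +1959.7 kJ
eq. 3 × 3: (3)·(-2219.9) = -6659.7 kJ
eq. 4: not needed.
ΔH_rxn = (-196.0) + (+1959.7) + (-6659.7) = -4896.0 kJ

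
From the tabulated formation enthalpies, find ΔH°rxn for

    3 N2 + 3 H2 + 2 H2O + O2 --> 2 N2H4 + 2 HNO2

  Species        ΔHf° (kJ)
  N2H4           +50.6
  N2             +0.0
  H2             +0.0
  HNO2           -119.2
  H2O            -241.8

ΔH°rxn = 346.4 kJ

Products: 2·(+50.6) + 2·(-119.2) = -137.2
Reactants: 3·(+0.0) + 3·(+0.0) + 2·(-241.8) + 1·(+0.0) = -483.6
ΔH°rxn = (-137.2) − (-483.6) = 346.4 kJ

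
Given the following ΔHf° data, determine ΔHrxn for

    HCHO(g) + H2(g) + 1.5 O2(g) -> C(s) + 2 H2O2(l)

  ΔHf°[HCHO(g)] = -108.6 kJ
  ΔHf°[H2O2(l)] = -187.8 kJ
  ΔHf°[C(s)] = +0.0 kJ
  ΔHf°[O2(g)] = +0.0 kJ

ΔHrxn = -267.0 kJ

ΔH°rxn = Σ nΔHf°(products) − Σ nΔHf°(reactants).
Products: 1·(+0.0) + 2·(-187.8) = -375.6
Reactants: 1·(-108.6) + 1·(+0.0) + 3/2·(+0.0) = -108.6
ΔHrxn = (-375.6) − (-108.6) = -267.0 kJ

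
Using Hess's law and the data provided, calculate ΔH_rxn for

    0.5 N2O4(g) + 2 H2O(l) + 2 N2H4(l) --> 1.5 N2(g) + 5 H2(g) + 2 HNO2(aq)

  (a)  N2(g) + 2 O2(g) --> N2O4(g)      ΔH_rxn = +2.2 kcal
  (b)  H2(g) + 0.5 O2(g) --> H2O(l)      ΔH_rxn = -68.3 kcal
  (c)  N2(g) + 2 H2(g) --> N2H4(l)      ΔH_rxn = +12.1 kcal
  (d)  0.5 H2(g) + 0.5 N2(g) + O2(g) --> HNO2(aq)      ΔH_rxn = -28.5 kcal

ΔH_rxn = 54.3 kcal

(a) reversed and × 1/2: (-1/2)·(+2.2) = -1.1 kcal
(b) reversed and × 2: (-2)·(-68.3) = +136.6 kcal
(c) reversed and × 2: (-2)·(+12.1) = -24.2 kcal
(d) × 2: (2)·(-28.5) = -57.0 kcal
ΔH_rxn = (-1/2)·(+2.2) + (-2)·(-68.3) + (-2)·(+12.1) + (2)·(-28.5) = 54.3 kcal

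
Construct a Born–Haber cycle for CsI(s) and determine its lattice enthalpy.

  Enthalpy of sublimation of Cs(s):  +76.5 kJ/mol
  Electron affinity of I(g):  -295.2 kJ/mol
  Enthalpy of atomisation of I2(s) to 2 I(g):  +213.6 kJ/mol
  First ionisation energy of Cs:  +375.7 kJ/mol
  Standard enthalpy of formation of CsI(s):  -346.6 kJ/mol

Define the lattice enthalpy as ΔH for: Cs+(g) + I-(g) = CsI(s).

U = -610.4 kJ/mol

ΔHf° = 1·ΔHsub + 1·(ΣIE) + 1/2·D(I2) + 1·EA + U
-346.6 = 1·(+76.5) + 1·(+375.7) + 1/2·(+213.6) + 1·(-295.2) + U
U = -346.6 − (+263.8) = -610.4 kJ/mol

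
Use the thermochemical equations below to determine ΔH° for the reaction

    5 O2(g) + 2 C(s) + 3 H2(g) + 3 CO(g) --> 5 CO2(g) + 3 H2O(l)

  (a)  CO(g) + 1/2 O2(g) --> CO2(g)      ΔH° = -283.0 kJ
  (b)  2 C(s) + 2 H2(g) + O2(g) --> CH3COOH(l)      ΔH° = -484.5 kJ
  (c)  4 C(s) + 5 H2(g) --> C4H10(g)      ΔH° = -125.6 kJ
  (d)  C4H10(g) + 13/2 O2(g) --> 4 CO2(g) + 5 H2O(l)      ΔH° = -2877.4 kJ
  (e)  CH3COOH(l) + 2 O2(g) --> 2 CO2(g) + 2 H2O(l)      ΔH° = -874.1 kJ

(a) × 3: (3)·(-283.0) = -849.0 kJ
(b) reversed: +484.5 kJ
(c) as written: -125.6 kJ
(d) as written: -2877.4 kJ
(e) reversed: +874.1 kJ
By Hess's law, ΔH° = (3)·(-283.0) + (-1)·(-484.5) + (1)·(-125.6) + (1)·(-2877.4) + (-1)·(-874.1) = -2493.4 kJ

ΔH° = -2493.4 kJ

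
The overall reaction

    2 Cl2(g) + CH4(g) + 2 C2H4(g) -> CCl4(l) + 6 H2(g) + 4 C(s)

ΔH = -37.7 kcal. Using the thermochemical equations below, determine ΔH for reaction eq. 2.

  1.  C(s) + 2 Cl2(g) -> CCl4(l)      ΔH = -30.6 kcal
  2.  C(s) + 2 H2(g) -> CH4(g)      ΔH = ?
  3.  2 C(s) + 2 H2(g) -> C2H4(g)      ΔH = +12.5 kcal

ΔH = -17.9 kcal

eq. 1 as written: -30.6 kcal
eq. 2 reversed: contributes −x
eq. 3 reversed and × 2: (-2)·(+12.5) = -25.0 kcal
-37.7 = (-30.6) + (-25.0) − x
x = (-37.7 − (-55.6)) / (-1) = -17.9 kcal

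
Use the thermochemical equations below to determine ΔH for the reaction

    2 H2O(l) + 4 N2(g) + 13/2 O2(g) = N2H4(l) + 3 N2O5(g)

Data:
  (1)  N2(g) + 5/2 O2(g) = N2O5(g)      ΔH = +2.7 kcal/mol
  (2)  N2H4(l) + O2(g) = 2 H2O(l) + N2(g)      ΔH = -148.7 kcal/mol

(1) × 3: (3)·(+2.7) = +8.1 kcal/mol
(2) reversed: +148.7 kcal/mol
Combining the equations, ΔH = (3)·(+2.7) + (-1)·(-148.7) = 156.8 kcal/mol

ΔH = 156.8 kcal/mol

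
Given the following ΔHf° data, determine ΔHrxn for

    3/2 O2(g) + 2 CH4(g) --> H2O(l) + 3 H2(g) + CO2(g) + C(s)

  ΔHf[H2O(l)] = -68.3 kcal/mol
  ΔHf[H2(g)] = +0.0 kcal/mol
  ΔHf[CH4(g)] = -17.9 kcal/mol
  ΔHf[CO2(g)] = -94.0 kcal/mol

Products: 1·(-68.3) + 3·(+0.0) + 1·(-94.0) + 1·(+0.0) = -162.3
Reactants: 3/2·(+0.0) + 2·(-17.9) = -35.8
ΔHrxn = (-162.3) − (-35.8) = -126.5 kcal/mol

ΔHrxn = -126.5 kcal/mol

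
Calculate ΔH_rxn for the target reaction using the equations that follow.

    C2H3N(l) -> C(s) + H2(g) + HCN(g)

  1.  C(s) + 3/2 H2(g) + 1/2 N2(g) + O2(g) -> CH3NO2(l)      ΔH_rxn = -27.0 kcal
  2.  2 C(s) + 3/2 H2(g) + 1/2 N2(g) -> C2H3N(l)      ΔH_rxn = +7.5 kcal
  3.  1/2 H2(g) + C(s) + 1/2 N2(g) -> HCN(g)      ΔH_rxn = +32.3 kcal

ΔH_rxn = 24.8 kcal

eq. 1: not needed (O2(g) appears nowhere else).
eq. 2 reversed (reverse to put C2H3N(l) on the reactant side): -7.5 kcal
eq. 3 as written (HCN(g) already on the product side): +32.3 kcal
ΔH_rxn = (-7.5) + (+32.3) = 24.8 kcal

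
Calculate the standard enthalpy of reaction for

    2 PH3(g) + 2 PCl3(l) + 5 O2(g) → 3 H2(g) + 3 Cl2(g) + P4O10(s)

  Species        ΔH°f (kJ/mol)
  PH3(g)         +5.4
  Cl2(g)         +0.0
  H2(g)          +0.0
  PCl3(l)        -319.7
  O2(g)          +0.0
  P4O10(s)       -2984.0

Products: 3·(+0.0) + 3·(+0.0) + 1·(-2984.0) = -2984.0
Reactants: 2·(+5.4) + 2·(-319.7) + 5·(+0.0) = -628.6
ΔHrxn = (-2984.0) − (-628.6) = -2355.4 kJ/mol

ΔHrxn = -2355.4 kJ/mol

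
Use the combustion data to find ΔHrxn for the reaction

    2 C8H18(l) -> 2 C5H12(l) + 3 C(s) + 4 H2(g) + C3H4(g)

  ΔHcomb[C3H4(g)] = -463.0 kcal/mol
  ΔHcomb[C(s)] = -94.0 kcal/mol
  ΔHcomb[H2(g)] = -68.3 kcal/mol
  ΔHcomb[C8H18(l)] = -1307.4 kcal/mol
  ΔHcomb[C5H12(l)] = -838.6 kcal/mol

ΔHrxn = 80.6 kcal/mol

Using ΔH = Σ nΔHc°(reactants) − Σ nΔHc°(products):
= [2·(-1307.4)] − [2·(-838.6) + 3·(-94.0) + 4·(-68.3) + 1·(-463.0)]
= 80.6 kcal/mol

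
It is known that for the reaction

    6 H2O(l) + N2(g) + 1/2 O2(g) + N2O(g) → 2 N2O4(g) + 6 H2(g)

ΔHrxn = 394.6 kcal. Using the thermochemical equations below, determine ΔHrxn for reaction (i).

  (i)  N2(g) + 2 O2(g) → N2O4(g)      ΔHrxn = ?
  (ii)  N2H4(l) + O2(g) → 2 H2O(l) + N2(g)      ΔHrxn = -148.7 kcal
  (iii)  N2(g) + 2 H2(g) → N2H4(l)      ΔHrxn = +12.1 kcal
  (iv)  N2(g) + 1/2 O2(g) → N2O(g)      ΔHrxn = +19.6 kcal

(i) × 2: contributes 2·x
(ii) reversed and × 3: (-3)·(-148.7) = +446.1 kcal
(iii) reversed and × 3: (-3)·(+12.1) = -36.3 kcal
(iv) reversed: -19.6 kcal
+394.6 = (+446.1) + (-36.3) + (-19.6) + 2·x
x = (+394.6 − (+390.2)) / (2) = 2.2 kcal

ΔHrxn = 2.2 kcal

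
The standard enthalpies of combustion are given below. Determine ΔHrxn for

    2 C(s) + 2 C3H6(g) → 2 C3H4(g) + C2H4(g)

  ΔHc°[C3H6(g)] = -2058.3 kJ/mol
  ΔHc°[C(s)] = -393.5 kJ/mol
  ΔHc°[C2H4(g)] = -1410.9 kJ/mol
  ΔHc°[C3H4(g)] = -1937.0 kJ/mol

ΔHrxn = 381.3 kJ/mol

With combustion enthalpies, reactants minus products:
= [2·(-393.5) + 2·(-2058.3)] − [2·(-1937.0) + 1·(-1410.9)]
= 381.3 kJ/mol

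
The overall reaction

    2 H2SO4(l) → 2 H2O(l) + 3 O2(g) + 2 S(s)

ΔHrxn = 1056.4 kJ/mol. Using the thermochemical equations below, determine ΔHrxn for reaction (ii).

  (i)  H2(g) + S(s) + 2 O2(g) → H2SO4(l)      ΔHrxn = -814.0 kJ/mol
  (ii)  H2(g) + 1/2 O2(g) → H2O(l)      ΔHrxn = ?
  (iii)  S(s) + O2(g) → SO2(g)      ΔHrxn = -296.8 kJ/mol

(i) reversed and × 2: (-2)·(-814.0) = +1628.0 kJ/mol
(ii) × 2: contributes 2·x
(iii): not needed.
+1056.4 = (+1628.0) + 2·x
x = (+1056.4 − (+1628.0)) / (2) = -285.8 kJ/mol

ΔHrxn = -285.8 kJ/mol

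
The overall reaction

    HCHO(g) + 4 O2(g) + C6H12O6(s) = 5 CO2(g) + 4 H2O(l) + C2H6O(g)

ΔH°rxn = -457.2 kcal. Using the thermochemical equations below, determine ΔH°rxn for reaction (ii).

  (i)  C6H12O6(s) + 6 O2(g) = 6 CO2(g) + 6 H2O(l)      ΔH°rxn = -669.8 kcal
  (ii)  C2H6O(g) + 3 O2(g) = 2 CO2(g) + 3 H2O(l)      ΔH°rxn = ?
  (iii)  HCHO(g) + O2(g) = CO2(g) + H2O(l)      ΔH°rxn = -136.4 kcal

ΔH°rxn = -349.0 kcal

(i) as written: -669.8 kcal
(ii) reversed: contributes −x
(iii) as written: -136.4 kcal
-457.2 = (-669.8) + (-136.4) − x
x = (-457.2 − (-806.2)) / (-1) = -349.0 kcal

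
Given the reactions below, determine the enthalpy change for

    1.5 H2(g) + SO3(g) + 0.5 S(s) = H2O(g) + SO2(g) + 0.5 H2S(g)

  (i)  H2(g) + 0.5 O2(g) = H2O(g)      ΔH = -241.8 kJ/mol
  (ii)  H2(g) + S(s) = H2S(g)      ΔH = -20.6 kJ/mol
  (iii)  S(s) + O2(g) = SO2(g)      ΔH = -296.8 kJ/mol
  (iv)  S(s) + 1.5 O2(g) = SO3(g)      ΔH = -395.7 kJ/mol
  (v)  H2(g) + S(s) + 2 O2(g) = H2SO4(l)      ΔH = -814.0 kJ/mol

(i) as written (H2O(g) already on the product side): -241.8 kJ/mol
(ii) × 1/2 (×1/2 to match 1/2 H2S(g) in the target): (1/2)·(-20.6) = -10.3 kJ/mol
(iii) as written (SO2(g) already on the product side): -296.8 kJ/mol
(iv) reversed (reverse to put SO3(g) on the reactant side): +395.7 kJ/mol
(v): not needed (H2SO4(l) appears nowhere else).
Summing the manipulated equations, ΔH = (1)·(-241.8) + (1/2)·(-20.6) + (1)·(-296.8) + (-1)·(-395.7) = -153.2 kJ/mol

ΔH = -153.2 kJ/mol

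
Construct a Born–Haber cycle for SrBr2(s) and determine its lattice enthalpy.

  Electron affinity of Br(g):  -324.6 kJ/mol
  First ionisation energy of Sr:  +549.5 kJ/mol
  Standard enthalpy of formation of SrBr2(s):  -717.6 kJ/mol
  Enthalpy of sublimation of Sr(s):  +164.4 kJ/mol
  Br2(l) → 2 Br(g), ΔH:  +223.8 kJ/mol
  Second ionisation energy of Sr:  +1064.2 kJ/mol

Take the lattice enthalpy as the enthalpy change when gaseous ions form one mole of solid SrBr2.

U = -2070.3 kJ/mol

ΔHf° = 1·ΔHsub + 1·(ΣIE) + 1·D(Br2) + 2·EA + U
-717.6 = 1·(+164.4) + 1·(+1613.7) + 1·(+223.8) + 2·(-324.6) + U
U = -717.6 − (+1352.7) = -2070.3 kJ/mol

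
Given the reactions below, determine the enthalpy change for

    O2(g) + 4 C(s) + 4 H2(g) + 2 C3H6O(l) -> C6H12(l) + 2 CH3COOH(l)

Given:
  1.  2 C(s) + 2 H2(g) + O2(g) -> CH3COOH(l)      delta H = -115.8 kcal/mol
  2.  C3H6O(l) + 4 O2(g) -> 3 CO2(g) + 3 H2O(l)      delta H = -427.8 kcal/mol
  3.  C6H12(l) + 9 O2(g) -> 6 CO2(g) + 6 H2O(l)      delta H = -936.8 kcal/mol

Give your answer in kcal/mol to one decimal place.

delta H = -150.4 kcal/mol

eq. 1 × 2: (2)·(-115.8) = -231.6 kcal/mol
eq. 2 × 2: (2)·(-427.8) = -855.6 kcal/mol
eq. 3 reversed: +936.8 kcal/mol
Summing the manipulated equations, delta H = (-231.6) + (-855.6) + (+936.8) = -150.4 kcal/mol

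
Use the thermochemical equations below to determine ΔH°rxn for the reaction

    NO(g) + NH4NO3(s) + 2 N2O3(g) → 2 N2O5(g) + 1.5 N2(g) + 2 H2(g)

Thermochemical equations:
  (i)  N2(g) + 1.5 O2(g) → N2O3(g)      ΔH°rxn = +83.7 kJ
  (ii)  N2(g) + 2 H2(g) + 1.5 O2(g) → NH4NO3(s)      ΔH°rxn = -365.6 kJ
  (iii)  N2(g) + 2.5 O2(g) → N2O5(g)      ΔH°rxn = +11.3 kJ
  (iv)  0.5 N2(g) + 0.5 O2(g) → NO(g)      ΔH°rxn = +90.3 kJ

(i) reversed and × 2 (N2O3(g) must end up as a reactant; scale by 2 for the 2 N2O3(g)): (-2)·(+83.7) = -167.4 kJ
(ii) reversed (NH4NO3(s) must end up as a reactant): +365.6 kJ
(iii) × 2 (scale by 2 for the 2 N2O5(g)): (2)·(+11.3) = +22.6 kJ
(iv) reversed (NO(g) must end up as a reactant): -90.3 kJ
ΔH°rxn = (-167.4) + (+365.6) + (+22.6) + (-90.3) = 130.5 kJ

ΔH°rxn = 130.5 kJ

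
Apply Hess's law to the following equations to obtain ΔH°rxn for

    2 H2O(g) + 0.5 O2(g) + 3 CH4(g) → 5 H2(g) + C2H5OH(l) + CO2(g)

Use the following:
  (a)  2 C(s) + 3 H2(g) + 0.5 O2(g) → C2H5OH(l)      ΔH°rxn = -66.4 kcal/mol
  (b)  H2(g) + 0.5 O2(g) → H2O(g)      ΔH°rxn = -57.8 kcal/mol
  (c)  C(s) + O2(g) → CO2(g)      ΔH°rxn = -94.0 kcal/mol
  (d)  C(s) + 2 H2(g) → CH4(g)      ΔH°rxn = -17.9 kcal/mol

ΔH°rxn = 8.9 kcal/mol

(a) as written: -66.4 kcal/mol
(b) reversed and × 2: (-2)·(-57.8) = +115.6 kcal/mol
(c) as written: -94.0 kcal/mol
(d) reversed and × 3: (-3)·(-17.9) = +53.7 kcal/mol
Since enthalpy is a state function, ΔH°rxn = (1)·(-66.4) + (-2)·(-57.8) + (1)·(-94.0) + (-3)·(-17.9) = 8.9 kcal/mol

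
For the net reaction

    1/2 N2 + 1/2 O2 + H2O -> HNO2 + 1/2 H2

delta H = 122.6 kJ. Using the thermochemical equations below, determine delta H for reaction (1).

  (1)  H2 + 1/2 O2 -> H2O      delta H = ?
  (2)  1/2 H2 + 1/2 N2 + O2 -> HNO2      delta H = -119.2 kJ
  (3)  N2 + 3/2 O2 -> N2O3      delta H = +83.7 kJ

(1) reversed (H2O must end up as a reactant): contributes −x
(2) as written (HNO2 already on the product side): -119.2 kJ
(3): not needed (N2O3 appears nowhere else).
+122.6 = (-119.2) − x
x = (+122.6 − (-119.2)) / (-1) = -241.8 kJ

delta H = -241.8 kJ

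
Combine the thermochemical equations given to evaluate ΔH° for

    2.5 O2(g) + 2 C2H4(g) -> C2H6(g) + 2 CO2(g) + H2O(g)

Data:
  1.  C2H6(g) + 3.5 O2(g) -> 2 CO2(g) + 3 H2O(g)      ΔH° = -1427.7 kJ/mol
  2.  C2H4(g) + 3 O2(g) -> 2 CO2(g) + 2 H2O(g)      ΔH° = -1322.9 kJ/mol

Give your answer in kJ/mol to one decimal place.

ΔH° = -1218.1 kJ/mol

eq. 1 reversed: +1427.7 kJ/mol
eq. 2 × 2: (2)·(-1322.9) = -2645.8 kJ/mol
ΔH° = (-1)·(-1427.7) + (2)·(-1322.9) = -1218.1 kJ/mol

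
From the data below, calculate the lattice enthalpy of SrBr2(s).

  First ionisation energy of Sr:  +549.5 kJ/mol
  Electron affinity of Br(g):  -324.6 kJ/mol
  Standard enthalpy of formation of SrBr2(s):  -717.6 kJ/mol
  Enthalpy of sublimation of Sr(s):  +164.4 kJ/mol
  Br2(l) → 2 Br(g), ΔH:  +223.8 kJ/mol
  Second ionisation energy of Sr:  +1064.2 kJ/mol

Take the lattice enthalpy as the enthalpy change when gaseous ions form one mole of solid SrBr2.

U = -2070.3 kJ/mol

ΔHf° = 1·ΔHsub + 1·(ΣIE) + 1·D(Br2) + 2·EA + U
-717.6 = 1·(+164.4) + 1·(+1613.7) + 1·(+223.8) + 2·(-324.6) + U
U = -717.6 − (+1352.7) = -2070.3 kJ/mol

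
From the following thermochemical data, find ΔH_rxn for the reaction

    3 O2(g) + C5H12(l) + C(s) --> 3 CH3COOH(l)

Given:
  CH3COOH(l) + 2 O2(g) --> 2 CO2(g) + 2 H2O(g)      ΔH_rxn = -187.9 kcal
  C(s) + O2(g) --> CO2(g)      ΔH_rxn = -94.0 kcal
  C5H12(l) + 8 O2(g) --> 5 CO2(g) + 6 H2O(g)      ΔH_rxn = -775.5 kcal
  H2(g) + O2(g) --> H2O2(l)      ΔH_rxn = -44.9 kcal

ΔH_rxn = -305.8 kcal

equation 1 reversed and × 3 (reverse to put CH3COOH(l) on the product side; scale by 3 for the 3 CH3COOH(l)): (-3)·(-187.9) = +563.7 kcal
equation 2 as written (C(s) already on the reactant side): -94.0 kcal
equation 3 as written (C5H12(l) already on the reactant side): -775.5 kcal
equation 4: not needed (H2(g) appears nowhere else).
ΔH_rxn = (-3)·(-187.9) + (1)·(-94.0) + (1)·(-775.5) = -305.8 kcal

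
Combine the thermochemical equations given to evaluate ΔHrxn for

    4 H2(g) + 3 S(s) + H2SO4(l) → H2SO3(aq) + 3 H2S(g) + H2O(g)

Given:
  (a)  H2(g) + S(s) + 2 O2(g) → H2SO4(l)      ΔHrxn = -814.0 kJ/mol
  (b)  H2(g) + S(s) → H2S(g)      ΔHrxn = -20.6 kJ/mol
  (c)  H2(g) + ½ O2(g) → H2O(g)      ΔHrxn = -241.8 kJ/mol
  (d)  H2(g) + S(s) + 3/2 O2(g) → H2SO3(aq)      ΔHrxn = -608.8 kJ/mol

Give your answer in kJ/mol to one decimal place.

(a) reversed: +814.0 kJ/mol
(b) × 3: (3)·(-20.6) = -61.8 kJ/mol
(c) as written: -241.8 kJ/mol
(d) as written: -608.8 kJ/mol
Combining the equations, ΔHrxn = (+814.0) + (-61.8) + (-241.8) + (-608.8) = -98.4 kJ/mol

ΔHrxn = -98.4 kJ/mol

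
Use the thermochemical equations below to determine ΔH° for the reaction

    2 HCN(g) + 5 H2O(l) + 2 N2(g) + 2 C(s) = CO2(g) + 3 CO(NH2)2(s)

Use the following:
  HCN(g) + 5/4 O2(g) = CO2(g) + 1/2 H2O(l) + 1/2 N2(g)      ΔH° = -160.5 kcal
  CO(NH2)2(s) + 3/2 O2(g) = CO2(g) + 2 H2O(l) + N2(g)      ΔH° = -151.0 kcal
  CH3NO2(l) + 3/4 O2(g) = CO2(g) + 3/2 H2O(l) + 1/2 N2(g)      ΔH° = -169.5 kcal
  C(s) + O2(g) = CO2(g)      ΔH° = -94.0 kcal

equation 1 × 2 (scale by 2 for the 2 HCN(g)): (2)·(-160.5) = -321.0 kcal
equation 2 reversed and × 3 (reverse to put CO(NH2)2(s) on the product side; scale by 3 for the 3 CO(NH2)2(s)): (-3)·(-151.0) = +453.0 kcal
equation 3: not needed (CH3NO2(l) appears nowhere else).
equation 4 × 2 (×2 to match 2 C(s) in the target): (2)·(-94.0) = -188.0 kcal
ΔH° = (2)·(-160.5) + (-3)·(-151.0) + (2)·(-94.0) = -56.0 kcal

ΔH° = -56.0 kcal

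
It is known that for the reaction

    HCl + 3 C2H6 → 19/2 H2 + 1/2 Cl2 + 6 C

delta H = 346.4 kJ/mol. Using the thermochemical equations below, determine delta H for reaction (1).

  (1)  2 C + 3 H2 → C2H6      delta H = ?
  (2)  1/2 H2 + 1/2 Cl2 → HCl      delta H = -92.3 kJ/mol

(1) reversed and × 3: contributes −3·x
(2) reversed: +92.3 kJ/mol
+346.4 = (+92.3) − 3·x
x = (+346.4 − (+92.3)) / (-3) = -84.7 kJ/mol

delta H = -84.7 kJ/mol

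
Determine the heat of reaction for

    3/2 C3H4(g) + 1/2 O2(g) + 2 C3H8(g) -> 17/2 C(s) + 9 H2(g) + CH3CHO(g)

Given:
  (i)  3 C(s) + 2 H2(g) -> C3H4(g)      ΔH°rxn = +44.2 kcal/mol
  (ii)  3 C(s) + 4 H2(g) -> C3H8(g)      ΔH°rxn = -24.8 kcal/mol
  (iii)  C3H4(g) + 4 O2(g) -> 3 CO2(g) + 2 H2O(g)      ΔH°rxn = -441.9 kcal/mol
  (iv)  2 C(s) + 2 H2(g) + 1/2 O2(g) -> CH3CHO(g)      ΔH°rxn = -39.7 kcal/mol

(i) reversed and × 3/2: (-3/2)·(+44.2) = -66.3 kcal/mol
(ii) reversed and × 2 (reverse to put C3H8(g) on the reactant side; scale by 2 for the 2 C3H8(g)): (-2)·(-24.8) = +49.6 kcal/mol
(iii): not needed (H2O(g) appears nowhere else).
(iv) as written (CH3CHO(g) already on the product side): -39.7 kcal/mol
ΔH°rxn = (-66.3) + (+49.6) + (-39.7) = -56.4 kcal/mol

ΔH°rxn = -56.4 kcal/mol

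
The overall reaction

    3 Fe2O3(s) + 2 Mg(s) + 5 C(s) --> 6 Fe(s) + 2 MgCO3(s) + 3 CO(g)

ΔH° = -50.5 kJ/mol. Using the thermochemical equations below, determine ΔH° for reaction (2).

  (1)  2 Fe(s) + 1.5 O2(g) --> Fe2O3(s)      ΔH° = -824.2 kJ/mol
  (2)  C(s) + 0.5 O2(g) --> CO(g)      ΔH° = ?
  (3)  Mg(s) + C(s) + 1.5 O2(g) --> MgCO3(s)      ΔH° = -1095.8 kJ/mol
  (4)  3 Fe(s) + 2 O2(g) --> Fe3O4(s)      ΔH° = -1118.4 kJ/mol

ΔH° = -110.5 kJ/mol

(1) reversed and × 3: (-3)·(-824.2) = +2472.6 kJ/mol
(2) × 3: contributes 3·x
(3) × 2: (2)·(-1095.8) = -2191.6 kJ/mol
(4): not needed.
-50.5 = (+2472.6) + (-2191.6) + 3·x
x = (-50.5 − (+281.0)) / (3) = -110.5 kJ/mol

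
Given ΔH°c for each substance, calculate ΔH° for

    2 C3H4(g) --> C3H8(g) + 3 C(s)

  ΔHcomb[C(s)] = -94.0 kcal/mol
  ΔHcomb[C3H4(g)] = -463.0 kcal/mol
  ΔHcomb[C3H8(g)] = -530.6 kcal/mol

ΔH° = -113.4 kcal/mol

Using ΔH = Σ nΔHc°(reactants) − Σ nΔHc°(products):
= [2·(-463.0)] − [1·(-530.6) + 3·(-94.0)]
= -113.4 kcal/mol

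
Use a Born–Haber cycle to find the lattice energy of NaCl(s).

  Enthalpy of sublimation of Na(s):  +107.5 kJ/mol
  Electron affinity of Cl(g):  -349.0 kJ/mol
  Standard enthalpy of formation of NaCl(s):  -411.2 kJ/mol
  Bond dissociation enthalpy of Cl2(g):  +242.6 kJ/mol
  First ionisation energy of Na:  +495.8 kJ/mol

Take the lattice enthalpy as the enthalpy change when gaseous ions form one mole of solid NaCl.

ΔHf° = 1·ΔHsub + 1·(ΣIE) + 1/2·D(Cl2) + 1·EA + U
-411.2 = 1·(+107.5) + 1·(+495.8) + 1/2·(+242.6) + 1·(-349.0) + U
U = -411.2 − (+375.6) = -786.8 kJ/mol

U = -786.8 kJ/mol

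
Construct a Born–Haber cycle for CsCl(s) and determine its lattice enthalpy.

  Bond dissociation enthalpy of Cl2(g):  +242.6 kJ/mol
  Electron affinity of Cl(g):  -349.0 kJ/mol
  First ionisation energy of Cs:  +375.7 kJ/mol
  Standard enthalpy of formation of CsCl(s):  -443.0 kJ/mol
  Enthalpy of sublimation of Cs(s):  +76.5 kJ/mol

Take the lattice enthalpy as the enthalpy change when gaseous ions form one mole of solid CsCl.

U = -667.5 kJ/mol

ΔHf° = 1·ΔHsub + 1·(ΣIE) + 1/2·D(Cl2) + 1·EA + U
-443.0 = 1·(+76.5) + 1·(+375.7) + 1/2·(+242.6) + 1·(-349.0) + U
U = -443.0 − (+224.5) = -667.5 kJ/mol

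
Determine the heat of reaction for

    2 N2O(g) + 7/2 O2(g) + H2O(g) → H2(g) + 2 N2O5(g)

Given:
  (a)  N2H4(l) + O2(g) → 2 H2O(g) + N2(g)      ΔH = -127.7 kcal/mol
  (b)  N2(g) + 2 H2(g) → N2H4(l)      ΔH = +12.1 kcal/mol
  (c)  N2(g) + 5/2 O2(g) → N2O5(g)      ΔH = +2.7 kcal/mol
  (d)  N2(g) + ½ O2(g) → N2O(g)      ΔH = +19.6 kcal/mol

ΔH = 24.0 kcal/mol

(a) reversed and × 1/2: (-1/2)·(-127.7) = +63.85 kcal/mol
(b) reversed and × 1/2: (-1/2)·(+12.1) = -6.05 kcal/mol
(c) × 2: (2)·(+2.7) = +5.4 kcal/mol
(d) reversed and × 2: (-2)·(+19.6) = -39.2 kcal/mol
Since enthalpy is a state function, ΔH = (+63.85) + (-6.05) + (+5.4) + (-39.2) = 24.0 kcal/mol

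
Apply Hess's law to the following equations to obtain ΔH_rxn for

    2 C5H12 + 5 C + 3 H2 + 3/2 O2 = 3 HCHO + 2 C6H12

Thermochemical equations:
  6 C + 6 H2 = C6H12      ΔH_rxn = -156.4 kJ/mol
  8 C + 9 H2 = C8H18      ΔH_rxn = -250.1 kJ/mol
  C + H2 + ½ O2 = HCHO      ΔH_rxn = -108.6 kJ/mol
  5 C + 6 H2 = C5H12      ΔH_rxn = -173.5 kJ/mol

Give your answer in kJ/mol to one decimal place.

ΔH_rxn = -291.6 kJ/mol

equation 1 × 2 (×2 to match 2 C6H12 in the target): (2)·(-156.4) = -312.8 kJ/mol
equation 2: not needed (C8H18 appears nowhere else).
equation 3 × 3 (scale by 3 for the 3 HCHO): (3)·(-108.6) = -325.8 kJ/mol
equation 4 reversed and × 2 (C5H12 must end up as a reactant; scale by 2 for the 2 C5H12): (-2)·(-173.5) = +347.0 kJ/mol
By Hess's law, ΔH_rxn = (2)·(-156.4) + (3)·(-108.6) + (-2)·(-173.5) = -291.6 kJ/mol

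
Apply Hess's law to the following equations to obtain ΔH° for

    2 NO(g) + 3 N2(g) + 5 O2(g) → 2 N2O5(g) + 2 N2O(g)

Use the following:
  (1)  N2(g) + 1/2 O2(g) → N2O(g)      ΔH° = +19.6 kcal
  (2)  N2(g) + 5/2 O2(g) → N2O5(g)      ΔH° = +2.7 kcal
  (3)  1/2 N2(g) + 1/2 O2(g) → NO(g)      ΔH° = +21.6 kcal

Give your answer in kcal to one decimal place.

ΔH° = 1.4 kcal

(1) × 2 (scale by 2 for the 2 N2O(g)): (2)·(+19.6) = +39.2 kcal
(2) × 2 (scale by 2 for the 2 N2O5(g)): (2)·(+2.7) = +5.4 kcal
(3) reversed and × 2 (NO(g) must end up as a reactant; scale by 2 for the 2 NO(g)): (-2)·(+21.6) = -43.2 kcal
ΔH° = (2)·(+19.6) + (2)·(+2.7) + (-2)·(+21.6) = 1.4 kcal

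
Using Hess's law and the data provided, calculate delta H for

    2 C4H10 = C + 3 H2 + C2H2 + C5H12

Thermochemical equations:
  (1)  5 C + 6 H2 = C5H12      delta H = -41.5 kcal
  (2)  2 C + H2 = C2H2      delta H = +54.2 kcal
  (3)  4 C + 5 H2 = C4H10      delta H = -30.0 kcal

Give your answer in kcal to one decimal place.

(1) as written (C5H12 already on the product side): -41.5 kcal
(2) as written (C2H2 already on the product side): +54.2 kcal
(3) reversed and × 2 (C4H10 must end up as a reactant; ×2 to match 2 C4H10 in the target): (-2)·(-30.0) = +60.0 kcal
By Hess's law, delta H = (-41.5) + (+54.2) + (+60.0) = 72.7 kcal

delta H = 72.7 kcal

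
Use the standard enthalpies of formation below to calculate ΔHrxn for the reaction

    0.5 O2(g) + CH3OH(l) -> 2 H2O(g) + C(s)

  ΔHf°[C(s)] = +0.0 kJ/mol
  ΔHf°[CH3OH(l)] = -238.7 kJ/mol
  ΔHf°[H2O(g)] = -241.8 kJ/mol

ΔHrxn = -244.9 kJ/mol

Products: 2·(-241.8) + 1·(+0.0) = -483.6
Reactants: 1/2·(+0.0) + 1·(-238.7) = -238.7
ΔHrxn = (-483.6) − (-238.7) = -244.9 kJ/mol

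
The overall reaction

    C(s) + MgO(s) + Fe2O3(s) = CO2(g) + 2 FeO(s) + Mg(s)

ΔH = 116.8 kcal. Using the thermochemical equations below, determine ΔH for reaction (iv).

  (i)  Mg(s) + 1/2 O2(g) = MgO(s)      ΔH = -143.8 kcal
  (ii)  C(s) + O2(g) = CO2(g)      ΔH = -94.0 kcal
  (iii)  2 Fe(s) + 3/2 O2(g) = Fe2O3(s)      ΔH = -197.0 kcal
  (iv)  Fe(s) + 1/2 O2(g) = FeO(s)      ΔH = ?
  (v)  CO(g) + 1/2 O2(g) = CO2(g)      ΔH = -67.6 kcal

(i) reversed (reverse to put MgO(s) on the reactant side): +143.8 kcal
(ii) as written (C(s) already on the reactant side): -94.0 kcal
(iii) reversed (reverse to put Fe2O3(s) on the reactant side): +197.0 kcal
(iv) × 2 (×2 to match 2 FeO(s) in the target): contributes 2·x
(v): not needed (CO(g) appears nowhere else).
+116.8 = (+143.8) + (-94.0) + (+197.0) + 2·x
x = (+116.8 − (+246.8)) / (2) = -65.0 kcal

ΔH = -65.0 kcal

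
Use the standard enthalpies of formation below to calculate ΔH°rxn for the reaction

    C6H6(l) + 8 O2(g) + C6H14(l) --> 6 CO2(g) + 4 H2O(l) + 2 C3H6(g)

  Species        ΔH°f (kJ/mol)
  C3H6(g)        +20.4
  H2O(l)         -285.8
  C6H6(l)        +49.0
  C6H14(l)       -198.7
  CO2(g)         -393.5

ΔH°rxn = Σ nΔHf°(products) − Σ nΔHf°(reactants).
Products: 6·(-393.5) + 4·(-285.8) + 2·(+20.4) = -3463.4
Reactants: 1·(+49.0) + 8·(+0.0) + 1·(-198.7) = -149.7
ΔH°rxn = (-3463.4) − (-149.7) = -3313.7 kJ/mol

ΔH°rxn = -3313.7 kJ/mol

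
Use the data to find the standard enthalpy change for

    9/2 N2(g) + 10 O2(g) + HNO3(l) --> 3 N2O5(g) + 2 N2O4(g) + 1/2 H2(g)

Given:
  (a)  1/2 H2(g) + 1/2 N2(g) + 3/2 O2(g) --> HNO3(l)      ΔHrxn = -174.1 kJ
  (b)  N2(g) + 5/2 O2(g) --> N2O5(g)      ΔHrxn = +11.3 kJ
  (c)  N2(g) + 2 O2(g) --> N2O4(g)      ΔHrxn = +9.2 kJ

ΔHrxn = 226.4 kJ

(a) reversed (HNO3(l) must end up as a reactant): +174.1 kJ
(b) × 3 (scale by 3 for the 3 N2O5(g)): (3)·(+11.3) = +33.9 kJ
(c) × 2 (scale by 2 for the 2 N2O4(g)): (2)·(+9.2) = +18.4 kJ
Combining the equations, ΔHrxn = (+174.1) + (+33.9) + (+18.4) = 226.4 kJ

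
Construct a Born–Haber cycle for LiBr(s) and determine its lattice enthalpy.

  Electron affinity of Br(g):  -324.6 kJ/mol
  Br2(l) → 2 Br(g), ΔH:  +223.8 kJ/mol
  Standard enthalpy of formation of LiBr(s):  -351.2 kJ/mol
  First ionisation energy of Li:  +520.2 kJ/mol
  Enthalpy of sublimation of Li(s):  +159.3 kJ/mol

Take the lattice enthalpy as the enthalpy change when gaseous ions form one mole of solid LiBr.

ΔHf° = 1·ΔHsub + 1·(ΣIE) + 1/2·D(Br2) + 1·EA + U
-351.2 = 1·(+159.3) + 1·(+520.2) + 1/2·(+223.8) + 1·(-324.6) + U
U = -351.2 − (+466.8) = -818.0 kJ/mol

U = -818.0 kJ/mol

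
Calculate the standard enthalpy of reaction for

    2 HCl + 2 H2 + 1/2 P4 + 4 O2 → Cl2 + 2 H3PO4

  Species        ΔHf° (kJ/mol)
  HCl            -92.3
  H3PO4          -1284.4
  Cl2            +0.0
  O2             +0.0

ΔH_rxn = -2384.2 kJ/mol

Products: 1·(+0.0) + 2·(-1284.4) = -2568.8
Reactants: 2·(-92.3) + 2·(+0.0) + 1/2·(+0.0) + 4·(+0.0) = -184.6
ΔH_rxn = (-2568.8) − (-184.6) = -2384.2 kJ/mol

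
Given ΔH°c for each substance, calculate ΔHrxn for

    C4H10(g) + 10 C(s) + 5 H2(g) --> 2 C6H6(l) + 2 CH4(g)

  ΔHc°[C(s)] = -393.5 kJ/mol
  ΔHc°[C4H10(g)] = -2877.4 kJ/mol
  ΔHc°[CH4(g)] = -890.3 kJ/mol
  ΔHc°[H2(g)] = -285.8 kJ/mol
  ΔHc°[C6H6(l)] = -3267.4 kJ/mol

With combustion enthalpies, reactants minus products:
= [1·(-2877.4) + 10·(-393.5) + 5·(-285.8)] − [2·(-3267.4) + 2·(-890.3)]
= 74.0 kJ/mol

ΔHrxn = 74.0 kJ/mol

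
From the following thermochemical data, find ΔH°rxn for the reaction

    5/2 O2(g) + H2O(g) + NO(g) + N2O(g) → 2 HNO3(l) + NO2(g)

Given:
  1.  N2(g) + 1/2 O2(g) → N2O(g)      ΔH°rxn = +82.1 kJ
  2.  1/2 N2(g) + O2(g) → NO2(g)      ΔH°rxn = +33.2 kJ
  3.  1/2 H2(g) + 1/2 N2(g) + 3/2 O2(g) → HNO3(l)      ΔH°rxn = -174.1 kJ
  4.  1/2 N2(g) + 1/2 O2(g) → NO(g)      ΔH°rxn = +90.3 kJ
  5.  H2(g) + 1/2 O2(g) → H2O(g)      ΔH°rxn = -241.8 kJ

eq. 1 reversed: -82.1 kJ
eq. 2 as written: +33.2 kJ
eq. 3 × 2: (2)·(-174.1) = -348.2 kJ
eq. 4 reversed: -90.3 kJ
eq. 5 reversed: +241.8 kJ
ΔH°rxn = (-82.1) + (+33.2) + (-348.2) + (-90.3) + (+241.8) = -245.6 kJ

ΔH°rxn = -245.6 kJ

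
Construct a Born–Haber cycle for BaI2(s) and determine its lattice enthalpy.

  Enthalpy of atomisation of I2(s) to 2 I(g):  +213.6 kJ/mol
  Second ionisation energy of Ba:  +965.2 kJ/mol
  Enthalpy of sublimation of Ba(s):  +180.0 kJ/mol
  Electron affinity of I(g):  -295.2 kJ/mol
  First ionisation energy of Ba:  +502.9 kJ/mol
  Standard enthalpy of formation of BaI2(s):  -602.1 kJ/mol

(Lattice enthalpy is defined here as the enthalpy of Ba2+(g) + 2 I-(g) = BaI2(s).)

U = -1873.4 kJ/mol

ΔHf° = 1·ΔHsub + 1·(ΣIE) + 1·D(I2) + 2·EA + U
-602.1 = 1·(+180.0) + 1·(+1468.1) + 1·(+213.6) + 2·(-295.2) + U
U = -602.1 − (+1271.3) = -1873.4 kJ/mol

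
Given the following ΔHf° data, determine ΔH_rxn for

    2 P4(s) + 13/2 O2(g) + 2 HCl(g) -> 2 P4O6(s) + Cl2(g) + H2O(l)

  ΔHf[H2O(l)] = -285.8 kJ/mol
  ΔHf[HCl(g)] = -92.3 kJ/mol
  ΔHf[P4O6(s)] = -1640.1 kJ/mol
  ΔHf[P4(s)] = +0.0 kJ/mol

Products: 2·(-1640.1) + 1·(+0.0) + 1·(-285.8) = -3566.0
Reactants: 2·(+0.0) + 13/2·(+0.0) + 2·(-92.3) = -184.6
ΔH_rxn = (-3566.0) − (-184.6) = -3381.4 kJ/mol

ΔH_rxn = -3381.4 kJ/mol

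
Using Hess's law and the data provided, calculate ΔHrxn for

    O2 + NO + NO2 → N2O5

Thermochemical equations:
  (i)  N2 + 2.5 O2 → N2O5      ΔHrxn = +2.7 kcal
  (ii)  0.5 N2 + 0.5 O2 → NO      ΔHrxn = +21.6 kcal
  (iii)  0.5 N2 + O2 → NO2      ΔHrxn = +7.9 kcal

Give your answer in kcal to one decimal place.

(i) as written: +2.7 kcal
(ii) reversed: -21.6 kcal
(iii) reversed: -7.9 kcal
ΔHrxn = (+2.7) + (-21.6) + (-7.9) = -26.8 kcal

ΔHrxn = -26.8 kcal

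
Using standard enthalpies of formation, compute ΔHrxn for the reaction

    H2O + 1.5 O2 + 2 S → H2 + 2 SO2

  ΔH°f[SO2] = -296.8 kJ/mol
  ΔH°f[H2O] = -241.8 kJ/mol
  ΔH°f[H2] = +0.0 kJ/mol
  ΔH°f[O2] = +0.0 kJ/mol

Products: 1·(+0.0) + 2·(-296.8) = -593.6
Reactants: 1·(-241.8) + 3/2·(+0.0) + 2·(+0.0) = -241.8
ΔHrxn = (-593.6) − (-241.8) = -351.8 kJ/mol

ΔHrxn = -351.8 kJ/mol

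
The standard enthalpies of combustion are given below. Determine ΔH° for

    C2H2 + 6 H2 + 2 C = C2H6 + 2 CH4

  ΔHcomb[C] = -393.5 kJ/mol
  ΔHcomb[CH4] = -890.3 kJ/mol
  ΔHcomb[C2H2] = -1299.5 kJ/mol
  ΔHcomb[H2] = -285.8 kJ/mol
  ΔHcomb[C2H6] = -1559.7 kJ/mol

Using ΔH = Σ nΔHc°(reactants) − Σ nΔHc°(products):
= [1·(-1299.5) + 6·(-285.8) + 2·(-393.5)] − [1·(-1559.7) + 2·(-890.3)]
= -461.0 kJ/mol

ΔH° = -461.0 kJ/mol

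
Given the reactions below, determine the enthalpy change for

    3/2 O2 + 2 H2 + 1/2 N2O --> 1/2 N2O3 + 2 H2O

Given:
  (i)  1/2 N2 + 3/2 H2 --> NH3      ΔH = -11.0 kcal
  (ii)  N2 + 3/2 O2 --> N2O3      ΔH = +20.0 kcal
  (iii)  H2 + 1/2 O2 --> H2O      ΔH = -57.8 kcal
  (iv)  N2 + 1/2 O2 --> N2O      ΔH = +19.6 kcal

ΔH = -115.4 kcal

(i): not needed.
(ii) × 1/2: (1/2)·(+20.0) = +10.0 kcal
(iii) × 2: (2)·(-57.8) = -115.6 kcal
(iv) reversed and × 1/2: (-1/2)·(+19.6) = -9.8 kcal
By Hess's law, ΔH = (+10.0) + (-115.6) + (-9.8) = -115.4 kcal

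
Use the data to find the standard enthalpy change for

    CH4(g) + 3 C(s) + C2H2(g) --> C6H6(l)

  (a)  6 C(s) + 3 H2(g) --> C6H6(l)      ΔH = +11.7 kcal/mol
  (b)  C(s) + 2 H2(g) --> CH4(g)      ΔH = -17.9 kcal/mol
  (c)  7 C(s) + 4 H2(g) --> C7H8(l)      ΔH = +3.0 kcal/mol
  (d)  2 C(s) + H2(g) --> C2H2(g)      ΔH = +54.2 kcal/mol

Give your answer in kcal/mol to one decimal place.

(a) as written: +11.7 kcal/mol
(b) reversed: +17.9 kcal/mol
(c): not needed.
(d) reversed: -54.2 kcal/mol
Combining the equations, ΔH = (+11.7) + (+17.9) + (-54.2) = -24.6 kcal/mol

ΔH = -24.6 kcal/mol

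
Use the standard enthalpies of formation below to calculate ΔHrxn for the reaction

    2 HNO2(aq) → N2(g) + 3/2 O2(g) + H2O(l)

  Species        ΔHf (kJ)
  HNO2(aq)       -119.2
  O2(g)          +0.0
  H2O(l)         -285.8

ΔHrxn = -47.4 kJ

Products: 1·(+0.0) + 3/2·(+0.0) + 1·(-285.8) = -285.8
Reactants: 2·(-119.2) = -238.4
ΔHrxn = (-285.8) − (-238.4) = -47.4 kJ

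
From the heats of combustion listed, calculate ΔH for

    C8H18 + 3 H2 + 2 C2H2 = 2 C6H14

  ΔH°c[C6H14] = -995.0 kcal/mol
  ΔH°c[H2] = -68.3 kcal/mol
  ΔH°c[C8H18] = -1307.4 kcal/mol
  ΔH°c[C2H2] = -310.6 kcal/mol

ΔH = -143.5 kcal/mol

Using ΔH = Σ nΔHc°(reactants) − Σ nΔHc°(products):
= [1·(-1307.4) + 3·(-68.3) + 2·(-310.6)] − [2·(-995.0)]
= -143.5 kcal/mol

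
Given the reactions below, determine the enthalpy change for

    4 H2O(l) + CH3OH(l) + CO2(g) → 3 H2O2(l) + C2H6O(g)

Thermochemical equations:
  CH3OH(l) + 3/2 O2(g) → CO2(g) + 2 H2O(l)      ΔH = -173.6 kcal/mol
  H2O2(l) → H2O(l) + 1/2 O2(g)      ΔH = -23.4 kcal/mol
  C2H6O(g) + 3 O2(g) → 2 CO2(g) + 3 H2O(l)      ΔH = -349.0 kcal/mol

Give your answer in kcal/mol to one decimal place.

ΔH = 245.6 kcal/mol

equation 1 as written (CH3OH(l) already on the reactant side): -173.6 kcal/mol
equation 2 reversed and × 3 (H2O2(l) must end up as a product; ×3 to match 3 H2O2(l) in the target): (-3)·(-23.4) = +70.2 kcal/mol
equation 3 reversed (C2H6O(g) must end up as a product): +349.0 kcal/mol
ΔH = (-173.6) + (+70.2) + (+349.0) = 245.6 kcal/mol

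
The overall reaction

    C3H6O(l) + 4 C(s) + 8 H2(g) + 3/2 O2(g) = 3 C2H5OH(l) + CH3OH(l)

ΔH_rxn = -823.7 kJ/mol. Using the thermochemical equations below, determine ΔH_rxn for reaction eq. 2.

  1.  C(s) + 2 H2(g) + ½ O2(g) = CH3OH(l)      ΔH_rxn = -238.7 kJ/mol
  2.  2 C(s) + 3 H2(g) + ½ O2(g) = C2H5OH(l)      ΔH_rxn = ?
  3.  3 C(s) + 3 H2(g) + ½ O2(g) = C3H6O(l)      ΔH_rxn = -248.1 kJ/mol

eq. 1 as written (CH3OH(l) already on the product side): -238.7 kJ/mol
eq. 2 × 3 (scale by 3 for the 3 C2H5OH(l)): contributes 3·x
eq. 3 reversed (reverse to put C3H6O(l) on the reactant side): +248.1 kJ/mol
-823.7 = (-238.7) + (+248.1) + 3·x
x = (-823.7 − (+9.4)) / (3) = -277.7 kJ/mol

ΔH_rxn = -277.7 kJ/mol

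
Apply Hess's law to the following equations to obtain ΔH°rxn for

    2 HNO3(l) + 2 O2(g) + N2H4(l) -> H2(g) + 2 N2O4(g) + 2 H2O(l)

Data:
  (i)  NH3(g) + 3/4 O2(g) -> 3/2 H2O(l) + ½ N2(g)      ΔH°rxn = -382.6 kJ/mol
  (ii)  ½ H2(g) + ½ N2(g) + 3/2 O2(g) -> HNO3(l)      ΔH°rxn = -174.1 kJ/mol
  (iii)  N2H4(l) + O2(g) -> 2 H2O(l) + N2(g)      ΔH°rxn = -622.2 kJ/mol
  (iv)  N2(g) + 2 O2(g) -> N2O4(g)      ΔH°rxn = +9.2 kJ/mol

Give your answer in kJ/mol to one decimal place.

ΔH°rxn = -255.6 kJ/mol

(i): not needed (NH3(g) appears nowhere else).
(ii) reversed and × 2 (HNO3(l) must end up as a reactant; scale by 2 for the 2 HNO3(l)): (-2)·(-174.1) = +348.2 kJ/mol
(iii) as written (N2H4(l) already on the reactant side): -622.2 kJ/mol
(iv) × 2 (×2 to match 2 N2O4(g) in the target): (2)·(+9.2) = +18.4 kJ/mol
ΔH°rxn = (+348.2) + (-622.2) + (+18.4) = -255.6 kJ/mol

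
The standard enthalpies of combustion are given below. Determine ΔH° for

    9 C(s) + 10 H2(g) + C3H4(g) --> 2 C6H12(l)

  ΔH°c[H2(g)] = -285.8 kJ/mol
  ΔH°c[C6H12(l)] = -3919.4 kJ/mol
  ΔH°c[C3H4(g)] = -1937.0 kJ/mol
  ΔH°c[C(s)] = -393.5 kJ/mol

With combustion enthalpies, reactants minus products:
= [9·(-393.5) + 10·(-285.8) + 1·(-1937.0)] − [2·(-3919.4)]
= -497.7 kJ/mol

ΔH° = -497.7 kJ/mol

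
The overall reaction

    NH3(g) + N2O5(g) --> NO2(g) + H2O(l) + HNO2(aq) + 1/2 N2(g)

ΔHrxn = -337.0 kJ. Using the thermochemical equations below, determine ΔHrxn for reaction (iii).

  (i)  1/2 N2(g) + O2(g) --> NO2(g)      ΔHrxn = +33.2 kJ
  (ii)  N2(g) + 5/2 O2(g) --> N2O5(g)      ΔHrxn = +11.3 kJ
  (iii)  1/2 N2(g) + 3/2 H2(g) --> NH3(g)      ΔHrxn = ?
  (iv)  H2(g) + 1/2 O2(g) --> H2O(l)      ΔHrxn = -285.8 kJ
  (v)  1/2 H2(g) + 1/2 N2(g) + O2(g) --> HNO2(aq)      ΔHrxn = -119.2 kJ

(i) as written: +33.2 kJ
(ii) reversed: -11.3 kJ
(iii) reversed: contributes −x
(iv) as written: -285.8 kJ
(v) as written: -119.2 kJ
-337.0 = (+33.2) + (-11.3) + (-285.8) + (-119.2) − x
x = (-337.0 − (-383.1)) / (-1) = -46.1 kJ

ΔHrxn = -46.1 kJ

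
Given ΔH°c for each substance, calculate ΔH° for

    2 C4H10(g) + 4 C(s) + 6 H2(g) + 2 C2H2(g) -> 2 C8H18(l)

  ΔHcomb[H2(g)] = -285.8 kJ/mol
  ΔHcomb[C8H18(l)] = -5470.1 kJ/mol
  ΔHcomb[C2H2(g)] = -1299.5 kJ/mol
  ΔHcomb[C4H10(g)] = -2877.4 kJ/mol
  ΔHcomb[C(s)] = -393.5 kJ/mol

ΔH° = -702.4 kJ/mol

Using ΔH = Σ nΔHc°(reactants) − Σ nΔHc°(products):
= [2·(-2877.4) + 4·(-393.5) + 6·(-285.8) + 2·(-1299.5)] − [2·(-5470.1)]
= -702.4 kJ/mol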